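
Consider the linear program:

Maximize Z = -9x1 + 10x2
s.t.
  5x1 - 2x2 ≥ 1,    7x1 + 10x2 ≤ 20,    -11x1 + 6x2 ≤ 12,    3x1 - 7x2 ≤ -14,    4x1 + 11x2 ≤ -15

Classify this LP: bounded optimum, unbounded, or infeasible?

The boundaries 5x1 - 2x2 = 1 and 4x1 + 11x2 = -15 meet at (-19/63, -79/63), but that point violates 3x1 - 7x2 ≤ -14. Every candidate vertex is excluded by some other constraint, so the feasible region is empty.

infeasible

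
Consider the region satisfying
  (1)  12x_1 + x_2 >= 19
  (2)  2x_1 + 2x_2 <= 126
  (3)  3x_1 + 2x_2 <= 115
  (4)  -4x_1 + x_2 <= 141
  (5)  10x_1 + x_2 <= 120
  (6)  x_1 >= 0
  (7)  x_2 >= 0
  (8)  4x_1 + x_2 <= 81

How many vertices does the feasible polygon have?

Intersecting each pair of boundary lines and keeping only the points that satisfy every inequality leaves:
  (0, 19)
  (19/12, 0)
  (125/17, 790/17)
  (0, 115/2)
  (12, 0)

5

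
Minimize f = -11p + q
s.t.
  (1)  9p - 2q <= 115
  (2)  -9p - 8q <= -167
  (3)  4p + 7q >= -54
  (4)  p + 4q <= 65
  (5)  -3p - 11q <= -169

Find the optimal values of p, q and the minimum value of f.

p = 295/19, q = 235/19, minimum f = -3010/19

Feasible corners and f = -11p + q:
  (295/19, 235/19) → f = -3010/19
  (229/15, 56/5) → f = -2351/15
  (37/7, 209/14) → f = -605/14
  (97/15, 68/5) → f = -863/15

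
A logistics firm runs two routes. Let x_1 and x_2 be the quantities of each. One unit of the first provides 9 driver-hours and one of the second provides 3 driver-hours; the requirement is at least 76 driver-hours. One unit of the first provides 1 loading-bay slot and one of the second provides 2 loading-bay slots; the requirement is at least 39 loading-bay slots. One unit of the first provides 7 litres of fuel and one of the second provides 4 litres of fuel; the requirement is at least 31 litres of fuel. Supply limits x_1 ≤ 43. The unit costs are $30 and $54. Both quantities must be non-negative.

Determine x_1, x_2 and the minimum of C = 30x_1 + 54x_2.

x_1 = 7/3, x_2 = 55/3, minimum C = 1060

Feasible corners and C = 30x_1 + 54x_2:
  (0, 76/3) → C = 1368
  (39, 0) → C = 1170
  (43, 0) → C = 1290
  (7/3, 55/3) → C = 1060
The feasible region is unbounded (it extends along (0, 1)), but C strictly increases along every unbounded feasible direction, so there is no improving ray and the minimum is attained at a vertex.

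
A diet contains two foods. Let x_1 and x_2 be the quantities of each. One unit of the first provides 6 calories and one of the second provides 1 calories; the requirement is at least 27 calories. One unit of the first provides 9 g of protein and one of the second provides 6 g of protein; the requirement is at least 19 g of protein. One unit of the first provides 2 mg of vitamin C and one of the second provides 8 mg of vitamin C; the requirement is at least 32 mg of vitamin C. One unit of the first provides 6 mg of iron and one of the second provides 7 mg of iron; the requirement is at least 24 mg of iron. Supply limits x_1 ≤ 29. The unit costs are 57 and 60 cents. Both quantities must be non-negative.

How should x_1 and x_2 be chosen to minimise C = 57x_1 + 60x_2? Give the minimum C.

x_1 = 4, x_2 = 3, minimum C = 408

Corner points and C = 57x_1 + 60x_2:
  (0, 27) → C = 1620
  (16, 0) → C = 912
  (29, 0) → C = 1653
  (4, 3) → C = 408
The feasible region is unbounded (it extends along (0, 1)), but C strictly increases along every unbounded feasible direction, so there is no improving ray and the minimum is attained at a vertex.

The binding constraints are 6x_1 + x_2 = 27 and 2x_1 + 8x_2 = 32.
Solving simultaneously gives x_1 = 4, x_2 = 3.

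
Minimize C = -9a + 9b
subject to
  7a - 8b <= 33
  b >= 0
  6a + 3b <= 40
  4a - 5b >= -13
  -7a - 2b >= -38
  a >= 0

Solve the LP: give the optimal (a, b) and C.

a = 37/7, b = 1/2, minimum C = -603/14

The binding constraints are 7a - 8b = 33 and -7a - 2b = -38.
Solving simultaneously gives a = 37/7, b = 1/2.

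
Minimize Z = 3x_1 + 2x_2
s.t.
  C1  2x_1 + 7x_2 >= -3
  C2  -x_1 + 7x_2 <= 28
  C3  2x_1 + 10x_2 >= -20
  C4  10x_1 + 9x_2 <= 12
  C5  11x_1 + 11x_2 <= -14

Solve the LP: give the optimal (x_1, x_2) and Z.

Extreme points and Z = 3x_1 + 2x_2:
  (-31/3, 53/21) → Z = -545/21
  (-13/11, -1/11) → Z = -41/11
  (-203/44, 147/44) → Z = -315/44

x_1 = -31/3, x_2 = 53/21, minimum Z = -545/21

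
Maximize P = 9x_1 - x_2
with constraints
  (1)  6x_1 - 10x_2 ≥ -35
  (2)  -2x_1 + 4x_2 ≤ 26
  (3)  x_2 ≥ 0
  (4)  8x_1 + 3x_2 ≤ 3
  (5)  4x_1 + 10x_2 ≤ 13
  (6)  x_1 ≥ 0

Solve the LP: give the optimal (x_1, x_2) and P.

x_1 = 3/8, x_2 = 0, maximum P = 27/8

Vertices and P = 9x_1 - x_2:
  (3/8, 0) → P = 27/8
  (0, 0) → P = 0
  (0, 1) → P = -1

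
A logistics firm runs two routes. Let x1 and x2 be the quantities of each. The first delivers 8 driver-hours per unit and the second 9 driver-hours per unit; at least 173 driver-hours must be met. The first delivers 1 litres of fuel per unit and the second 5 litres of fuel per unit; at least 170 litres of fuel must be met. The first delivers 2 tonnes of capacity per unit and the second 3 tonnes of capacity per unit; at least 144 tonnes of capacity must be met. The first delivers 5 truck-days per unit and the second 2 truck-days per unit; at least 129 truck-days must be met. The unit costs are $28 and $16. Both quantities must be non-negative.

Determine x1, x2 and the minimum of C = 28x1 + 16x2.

Feasible corners and C = 28x1 + 16x2:
  (0, 129/2) → C = 1032
  (170, 0) → C = 4760
  (30, 28) → C = 1288
  (9, 42) → C = 924
The feasible region is unbounded (it extends along (0, 1), (1, 0)), but C strictly increases along every unbounded feasible direction, so there is no improving ray and the minimum is attained at a vertex.

x1 = 9, x2 = 42, minimum C = 924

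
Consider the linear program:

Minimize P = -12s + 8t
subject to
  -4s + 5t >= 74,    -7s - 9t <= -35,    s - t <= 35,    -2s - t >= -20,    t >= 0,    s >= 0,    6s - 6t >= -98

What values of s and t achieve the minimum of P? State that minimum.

s = 13/7, t = 114/7, minimum P = 108

Feasible corners and P = -12s + 8t:
  (13/7, 114/7) → P = 108
  (0, 74/5) → P = 592/5
  (11/9, 158/9) → P = 1132/9
  (0, 49/3) → P = 392/3

The optimum lies where -4s + 5t = 74 and -2s - t = -20.
Solving simultaneously gives s = 13/7, t = 114/7.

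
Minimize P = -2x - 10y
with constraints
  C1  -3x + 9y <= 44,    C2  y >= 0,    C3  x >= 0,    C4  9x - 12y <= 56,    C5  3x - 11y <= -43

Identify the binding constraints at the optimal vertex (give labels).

Vertices and P = -2x - 10y:
  (0, 44/9) → P = -440/9
  (344/15, 188/15) → P = -856/5
  (0, 43/11) → P = -430/11
  (1132/63, 185/21) → P = -7814/63

The minimum is at (344/15, 188/15). Substituting into each constraint, equality holds for C1 and C4; the remaining constraints have slack.

C1 and C4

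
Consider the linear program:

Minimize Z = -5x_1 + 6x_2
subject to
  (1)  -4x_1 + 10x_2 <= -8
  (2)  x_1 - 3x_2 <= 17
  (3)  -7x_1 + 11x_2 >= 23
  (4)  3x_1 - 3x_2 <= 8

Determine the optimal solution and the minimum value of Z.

Extreme points and Z = -5x_1 + 6x_2:
  (-73, -30) → Z = 185
  (-159/13, -74/13) → Z = 27
  (-128/5, -71/5) → Z = 214/5

The optimum lies where -4x_1 + 10x_2 = -8 and -7x_1 + 11x_2 = 23.
Solving simultaneously gives x_1 = -159/13, x_2 = -74/13.

x_1 = -159/13, x_2 = -74/13, minimum Z = 27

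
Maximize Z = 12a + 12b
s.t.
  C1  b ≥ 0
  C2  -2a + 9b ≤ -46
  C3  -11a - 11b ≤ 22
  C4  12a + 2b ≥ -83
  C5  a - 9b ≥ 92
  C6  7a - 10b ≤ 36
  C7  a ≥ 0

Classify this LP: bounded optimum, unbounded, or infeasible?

The boundaries b = 0 and a - 9b = 92 meet at (92, 0), but that point violates 7a - 10b ≤ 36. Every candidate vertex is excluded by some other constraint, so the feasible region is empty.

infeasible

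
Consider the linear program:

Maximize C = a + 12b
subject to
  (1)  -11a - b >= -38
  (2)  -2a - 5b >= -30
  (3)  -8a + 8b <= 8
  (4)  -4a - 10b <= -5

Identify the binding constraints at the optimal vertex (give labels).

Corner points and C = a + 12b:
  (37/12, 49/12) → C = 625/12
  (375/106, -97/106) → C = -789/106
  (-5/14, 9/14) → C = 103/14

The maximum is at (37/12, 49/12). Substituting into each constraint, equality holds for (1) and (3); the remaining constraints have slack.

(1) and (3)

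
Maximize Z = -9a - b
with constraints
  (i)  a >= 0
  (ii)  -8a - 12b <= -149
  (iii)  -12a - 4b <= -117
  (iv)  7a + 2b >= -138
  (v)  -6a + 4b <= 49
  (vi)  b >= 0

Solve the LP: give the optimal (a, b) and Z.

Extreme points and Z = -9a - b:
  (101/14, 213/28) → Z = -2031/28
  (149/8, 0) → Z = -1341/8
  (34/9, 215/12) → Z = -623/12
The feasible region is unbounded (it extends along (2, 3), (1, 0)), but Z strictly decreases along every unbounded feasible direction, so there is no improving ray and the maximum is attained at a vertex.

a = 34/9, b = 215/12, maximum Z = -623/12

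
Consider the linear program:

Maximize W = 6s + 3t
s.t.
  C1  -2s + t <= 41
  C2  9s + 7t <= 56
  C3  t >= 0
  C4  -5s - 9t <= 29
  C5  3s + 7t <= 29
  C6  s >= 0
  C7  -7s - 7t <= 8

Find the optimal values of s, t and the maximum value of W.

s = 56/9, t = 0, maximum W = 112/3

Corner points and W = 6s + 3t:
  (56/9, 0) → W = 112/3
  (9/2, 31/14) → W = 471/14
  (0, 0) → W = 0
  (0, 29/7) → W = 87/7

The binding constraints are 9s + 7t = 56 and t = 0.
Solving simultaneously gives s = 56/9, t = 0.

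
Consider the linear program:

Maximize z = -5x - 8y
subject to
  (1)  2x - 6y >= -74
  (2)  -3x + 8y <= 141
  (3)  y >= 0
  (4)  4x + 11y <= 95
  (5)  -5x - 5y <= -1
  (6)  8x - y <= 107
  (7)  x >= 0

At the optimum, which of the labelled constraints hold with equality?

Corner points and z = -5x - 8y:
  (1/5, 0) → z = -1
  (107/8, 0) → z = -535/8
  (318/23, 83/23) → z = -98
  (0, 95/11) → z = -760/11
  (0, 1/5) → z = -8/5

The maximum is at (1/5, 0). Substituting into each constraint, equality holds for (3) and (5); the remaining constraints have slack.

(3) and (5)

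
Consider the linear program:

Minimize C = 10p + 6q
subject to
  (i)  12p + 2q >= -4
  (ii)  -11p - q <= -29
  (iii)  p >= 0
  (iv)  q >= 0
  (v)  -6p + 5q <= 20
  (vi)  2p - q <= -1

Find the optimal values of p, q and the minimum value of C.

Vertices and C = 10p + 6q:
  (125/61, 394/61) → C = 3614/61
  (28/13, 69/13) → C = 694/13
  (15/4, 17/2) → C = 177/2

p = 28/13, q = 69/13, minimum C = 694/13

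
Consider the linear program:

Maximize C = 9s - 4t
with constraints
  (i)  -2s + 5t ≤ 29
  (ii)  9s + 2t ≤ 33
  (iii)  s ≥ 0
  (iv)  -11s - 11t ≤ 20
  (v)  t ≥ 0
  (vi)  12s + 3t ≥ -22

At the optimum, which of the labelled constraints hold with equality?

(ii) and (v)

Extreme points and C = 9s - 4t:
  (107/49, 327/49) → C = -345/49
  (0, 29/5) → C = -116/5
  (11/3, 0) → C = 33
  (0, 0) → C = 0

The maximum is at (11/3, 0). Substituting into each constraint, equality holds for (ii) and (v); the remaining constraints have slack.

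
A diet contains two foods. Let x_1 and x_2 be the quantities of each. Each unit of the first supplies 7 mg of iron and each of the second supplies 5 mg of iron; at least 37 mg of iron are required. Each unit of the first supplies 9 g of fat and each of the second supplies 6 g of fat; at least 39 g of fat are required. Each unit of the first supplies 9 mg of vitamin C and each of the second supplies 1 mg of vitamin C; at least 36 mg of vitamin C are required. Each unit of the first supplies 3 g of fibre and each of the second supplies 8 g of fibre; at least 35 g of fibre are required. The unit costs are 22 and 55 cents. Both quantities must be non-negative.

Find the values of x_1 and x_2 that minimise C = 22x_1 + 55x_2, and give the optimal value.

Extreme points and C = 22x_1 + 55x_2:
  (0, 36) → C = 1980
  (35/3, 0) → C = 770/3
  (11/3, 3) → C = 737/3
The feasible region is unbounded (it extends along (0, 1), (1, 0)), but C strictly increases along every unbounded feasible direction, so there is no improving ray and the minimum is attained at a vertex.

At the optimal vertex, 9x_1 + x_2 = 36 and 3x_1 + 8x_2 = 35.
Solving simultaneously gives x_1 = 11/3, x_2 = 3.

x_1 = 11/3, x_2 = 3, minimum C = 737/3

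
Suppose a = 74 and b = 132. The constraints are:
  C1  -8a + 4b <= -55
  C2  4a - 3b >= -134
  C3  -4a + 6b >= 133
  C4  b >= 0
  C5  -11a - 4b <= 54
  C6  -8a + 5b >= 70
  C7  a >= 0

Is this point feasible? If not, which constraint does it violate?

not feasible — violates C6

Constraint C6: -8a + 5b = 68, which is not ≥ 70. All other constraints are satisfied.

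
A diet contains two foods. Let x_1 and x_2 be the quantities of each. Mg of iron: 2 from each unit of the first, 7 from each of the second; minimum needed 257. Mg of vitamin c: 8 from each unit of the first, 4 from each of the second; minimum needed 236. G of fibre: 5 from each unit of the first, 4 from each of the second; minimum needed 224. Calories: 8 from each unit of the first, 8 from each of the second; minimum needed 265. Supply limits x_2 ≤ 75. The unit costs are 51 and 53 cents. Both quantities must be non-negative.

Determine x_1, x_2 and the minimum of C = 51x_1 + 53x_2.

Feasible corners and C = 51x_1 + 53x_2:
  (0, 59) → C = 3127
  (0, 75) → C = 3975
  (257/2, 0) → C = 13107/2
  (20, 31) → C = 2663
  (4, 51) → C = 2907
The feasible region is unbounded (it extends along (1, 0)), but C strictly increases along every unbounded feasible direction, so there is no improving ray and the minimum is attained at a vertex.

The optimum lies where 2x_1 + 7x_2 = 257 and 5x_1 + 4x_2 = 224.
Solving simultaneously gives x_1 = 20, x_2 = 31.

x_1 = 20, x_2 = 31, minimum C = 2663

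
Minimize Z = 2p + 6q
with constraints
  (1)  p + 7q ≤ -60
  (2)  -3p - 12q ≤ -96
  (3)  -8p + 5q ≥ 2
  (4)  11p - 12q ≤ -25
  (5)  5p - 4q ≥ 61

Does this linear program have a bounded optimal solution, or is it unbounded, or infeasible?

infeasible

The boundaries 11p - 12q = -25 and 5p - 4q = 61 meet at (52, 199/4), but that point violates p + 7q ≤ -60. Every candidate vertex is excluded by some other constraint, so the feasible region is empty.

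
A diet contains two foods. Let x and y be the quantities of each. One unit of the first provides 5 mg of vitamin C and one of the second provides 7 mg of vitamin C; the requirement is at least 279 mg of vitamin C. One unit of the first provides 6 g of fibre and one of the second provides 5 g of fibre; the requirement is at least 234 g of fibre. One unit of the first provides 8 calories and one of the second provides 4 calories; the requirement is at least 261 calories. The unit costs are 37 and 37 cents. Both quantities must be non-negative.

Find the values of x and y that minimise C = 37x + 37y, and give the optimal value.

x = 79/4, y = 103/4, minimum C = 3367/2

Corner points and C = 37x + 37y:
  (0, 261/4) → C = 9657/4
  (279/5, 0) → C = 10323/5
  (79/4, 103/4) → C = 3367/2
The feasible region is unbounded (it extends along (0, 1), (1, 0)), but C strictly increases along every unbounded feasible direction, so there is no improving ray and the minimum is attained at a vertex.

The binding constraints are 5x + 7y = 279 and 8x + 4y = 261.
Solving simultaneously gives x = 79/4, y = 103/4.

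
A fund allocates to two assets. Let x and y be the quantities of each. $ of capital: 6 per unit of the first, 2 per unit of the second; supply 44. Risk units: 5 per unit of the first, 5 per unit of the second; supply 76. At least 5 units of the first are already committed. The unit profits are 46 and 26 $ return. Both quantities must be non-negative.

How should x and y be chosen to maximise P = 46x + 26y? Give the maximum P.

Corner points and P = 46x + 26y:
  (22/3, 0) → P = 1012/3
  (5, 0) → P = 230
  (5, 7) → P = 412

The optimum lies where 6x + 2y = 44 and x = 5.
Solving simultaneously gives x = 5, y = 7.

x = 5, y = 7, maximum P = 412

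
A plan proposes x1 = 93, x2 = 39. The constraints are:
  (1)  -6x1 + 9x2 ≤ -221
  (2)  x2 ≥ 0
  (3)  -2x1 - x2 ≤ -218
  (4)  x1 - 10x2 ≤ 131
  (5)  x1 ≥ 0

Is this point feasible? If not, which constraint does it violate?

Constraint (1): -6x1 + 9x2 = -207, which is not ≤ -221. All other constraints are satisfied.

not feasible — violates (1)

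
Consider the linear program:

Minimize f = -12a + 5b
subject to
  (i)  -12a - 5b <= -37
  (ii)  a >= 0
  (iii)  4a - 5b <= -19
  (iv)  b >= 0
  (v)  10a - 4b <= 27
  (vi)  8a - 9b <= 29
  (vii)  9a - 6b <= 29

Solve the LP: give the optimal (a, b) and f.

Corner points and f = -12a + 5b:
  (0, 37/5) → f = 37
  (9/8, 47/10) → f = 10
  (211/34, 149/17) → f = -521/17
The feasible region is unbounded (it extends along (0, 1), (2, 5)), but f strictly increases along every unbounded feasible direction, so there is no improving ray and the minimum is attained at a vertex.

At the optimal vertex, 4a - 5b = -19 and 10a - 4b = 27.
Solving simultaneously gives a = 211/34, b = 149/17.

a = 211/34, b = 149/17, minimum f = -521/17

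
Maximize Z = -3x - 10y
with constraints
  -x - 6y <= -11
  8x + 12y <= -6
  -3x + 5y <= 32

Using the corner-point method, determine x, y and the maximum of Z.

Corner points and Z = -3x - 10y:
  (-14/3, 47/18) → Z = -109/9
  (-137/23, 65/23) → Z = -239/23
  (-207/38, 119/38) → Z = -569/38

x = -137/23, y = 65/23, maximum Z = -239/23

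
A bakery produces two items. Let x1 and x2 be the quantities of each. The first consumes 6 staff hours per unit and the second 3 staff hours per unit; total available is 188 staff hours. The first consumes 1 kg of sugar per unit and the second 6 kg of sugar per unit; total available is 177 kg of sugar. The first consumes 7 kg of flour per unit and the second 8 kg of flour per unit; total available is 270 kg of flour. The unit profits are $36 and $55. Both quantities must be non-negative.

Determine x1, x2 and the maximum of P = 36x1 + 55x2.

Extreme points and P = 36x1 + 55x2:
  (0, 0) → P = 0
  (0, 59/2) → P = 3245/2
  (94/3, 0) → P = 1128
  (694/27, 304/27) → P = 41704/27
  (6, 57/2) → P = 3567/2

x1 = 6, x2 = 57/2, maximum P = 3567/2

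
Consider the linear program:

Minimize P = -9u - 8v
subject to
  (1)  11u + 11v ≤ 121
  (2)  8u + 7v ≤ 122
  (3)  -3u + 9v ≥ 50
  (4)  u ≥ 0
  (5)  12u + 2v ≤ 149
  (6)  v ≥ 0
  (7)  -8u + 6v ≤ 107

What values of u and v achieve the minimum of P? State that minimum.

u = 49/12, v = 83/12, minimum P = -1105/12

Feasible corners and P = -9u - 8v:
  (49/12, 83/12) → P = -1105/12
  (0, 11) → P = -88
  (0, 50/9) → P = -400/9

The optimum lies where 11u + 11v = 121 and -3u + 9v = 50.
Solving simultaneously gives u = 49/12, v = 83/12.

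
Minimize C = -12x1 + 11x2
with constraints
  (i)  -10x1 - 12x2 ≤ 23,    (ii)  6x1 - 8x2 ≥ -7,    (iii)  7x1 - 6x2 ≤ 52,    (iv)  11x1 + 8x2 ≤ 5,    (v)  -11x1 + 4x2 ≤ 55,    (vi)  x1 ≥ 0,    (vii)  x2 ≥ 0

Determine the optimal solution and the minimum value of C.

x1 = 5/11, x2 = 0, minimum C = -60/11

The binding constraints are 11x1 + 8x2 = 5 and x2 = 0.
Solving simultaneously gives x1 = 5/11, x2 = 0.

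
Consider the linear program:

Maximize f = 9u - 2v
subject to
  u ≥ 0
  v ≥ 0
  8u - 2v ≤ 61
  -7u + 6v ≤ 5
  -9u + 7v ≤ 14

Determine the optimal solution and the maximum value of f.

u = 188/17, v = 467/34, maximum f = 1225/17

Extreme points and f = 9u - 2v:
  (0, 0) → f = 0
  (0, 5/6) → f = -5/3
  (61/8, 0) → f = 549/8
  (188/17, 467/34) → f = 1225/17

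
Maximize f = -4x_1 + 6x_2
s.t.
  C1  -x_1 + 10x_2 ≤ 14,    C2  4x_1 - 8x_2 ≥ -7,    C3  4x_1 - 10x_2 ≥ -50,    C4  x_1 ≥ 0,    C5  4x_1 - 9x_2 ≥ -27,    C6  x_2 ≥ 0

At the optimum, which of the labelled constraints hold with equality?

Feasible corners and f = -4x_1 + 6x_2:
  (21/16, 49/32) → f = 63/16
  (0, 7/8) → f = 21/4
  (0, 0) → f = 0
The feasible region is unbounded (it extends along (10, 1), (1, 0)), but f strictly decreases along every unbounded feasible direction, so there is no improving ray and the maximum is attained at a vertex.

The maximum is at (0, 7/8). Substituting into each constraint, equality holds for C2 and C4; the remaining constraints have slack.

C2 and C4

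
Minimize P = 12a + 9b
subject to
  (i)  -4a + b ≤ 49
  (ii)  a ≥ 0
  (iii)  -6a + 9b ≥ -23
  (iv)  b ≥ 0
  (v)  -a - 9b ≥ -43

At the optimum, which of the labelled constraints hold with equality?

(ii) and (iv)

Corner points and P = 12a + 9b:
  (0, 0) → P = 0
  (0, 43/9) → P = 43
  (23/6, 0) → P = 46
  (66/7, 235/63) → P = 1027/7

The minimum is at (0, 0). Substituting into each constraint, equality holds for (ii) and (iv); the remaining constraints have slack.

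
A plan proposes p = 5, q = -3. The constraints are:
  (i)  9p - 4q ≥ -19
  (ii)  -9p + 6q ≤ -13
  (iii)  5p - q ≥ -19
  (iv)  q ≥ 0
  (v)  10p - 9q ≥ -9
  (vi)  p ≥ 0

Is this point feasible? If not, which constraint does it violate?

Constraint (iv): q = -3, which is not ≥ 0. All other constraints are satisfied.

not feasible — violates (iv)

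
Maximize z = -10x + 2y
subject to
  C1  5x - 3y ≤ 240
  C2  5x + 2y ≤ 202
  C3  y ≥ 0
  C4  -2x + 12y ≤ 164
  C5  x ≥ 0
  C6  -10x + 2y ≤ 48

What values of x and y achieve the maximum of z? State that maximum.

x = 0, y = 41/3, maximum z = 82/3

The binding constraints are -2x + 12y = 164 and x = 0.
Solving simultaneously gives x = 0, y = 41/3.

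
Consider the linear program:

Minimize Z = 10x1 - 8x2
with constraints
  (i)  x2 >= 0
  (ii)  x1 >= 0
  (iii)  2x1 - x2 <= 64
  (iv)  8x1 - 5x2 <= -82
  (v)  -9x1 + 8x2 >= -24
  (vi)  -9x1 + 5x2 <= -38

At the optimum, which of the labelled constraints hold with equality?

Extreme points and Z = 10x1 - 8x2:
  (201, 338) → Z = -694
  (282, 500) → Z = -1180
  (120, 1042/5) → Z = -2336/5

The minimum is at (282, 500). Substituting into each constraint, equality holds for (iii) and (vi); the remaining constraints have slack.

(iii) and (vi)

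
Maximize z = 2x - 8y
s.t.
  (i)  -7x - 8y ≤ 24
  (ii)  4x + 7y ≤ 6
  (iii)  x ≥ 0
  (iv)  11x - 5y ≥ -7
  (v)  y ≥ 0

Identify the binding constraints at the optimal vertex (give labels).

Corner points and z = 2x - 8y:
  (0, 6/7) → z = -48/7
  (3/2, 0) → z = 3
  (0, 0) → z = 0

The maximum is at (3/2, 0). Substituting into each constraint, equality holds for (ii) and (v); the remaining constraints have slack.

(ii) and (v)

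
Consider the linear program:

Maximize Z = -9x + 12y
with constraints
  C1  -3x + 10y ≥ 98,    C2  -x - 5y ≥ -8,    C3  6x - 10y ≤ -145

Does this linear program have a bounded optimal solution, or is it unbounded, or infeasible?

From the feasible point (-82/5, 122/25), moving in the direction (-5, 1) keeps every constraint satisfied while Z increases without bound.

unbounded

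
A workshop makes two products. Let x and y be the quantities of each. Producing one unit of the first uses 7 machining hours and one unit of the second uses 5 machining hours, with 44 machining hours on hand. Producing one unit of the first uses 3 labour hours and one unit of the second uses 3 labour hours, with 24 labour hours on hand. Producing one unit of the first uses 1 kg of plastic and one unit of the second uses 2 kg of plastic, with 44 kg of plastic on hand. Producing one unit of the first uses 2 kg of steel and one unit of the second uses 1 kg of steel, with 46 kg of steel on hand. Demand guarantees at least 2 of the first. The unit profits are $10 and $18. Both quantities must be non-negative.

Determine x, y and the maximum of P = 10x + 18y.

x = 2, y = 6, maximum P = 128

Extreme points and P = 10x + 18y:
  (44/7, 0) → P = 440/7
  (2, 0) → P = 20
  (2, 6) → P = 128

The binding constraints are 7x + 5y = 44 and 3x + 3y = 24.
Solving simultaneously gives x = 2, y = 6.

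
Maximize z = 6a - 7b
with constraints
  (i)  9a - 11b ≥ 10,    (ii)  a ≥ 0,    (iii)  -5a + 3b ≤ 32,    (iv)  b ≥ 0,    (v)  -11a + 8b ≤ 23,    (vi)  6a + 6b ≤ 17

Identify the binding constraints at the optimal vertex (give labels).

(iv) and (vi)

Corner points and z = 6a - 7b:
  (10/9, 0) → z = 20/3
  (247/120, 31/40) → z = 277/40
  (17/6, 0) → z = 17

The maximum is at (17/6, 0). Substituting into each constraint, equality holds for (iv) and (vi); the remaining constraints have slack.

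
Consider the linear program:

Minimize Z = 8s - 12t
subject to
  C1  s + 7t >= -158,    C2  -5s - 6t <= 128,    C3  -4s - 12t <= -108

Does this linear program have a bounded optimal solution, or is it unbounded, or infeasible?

From the feasible point (663/4, -185/4), moving in the direction (-6, 5) keeps every constraint satisfied while Z decreases without bound.

unbounded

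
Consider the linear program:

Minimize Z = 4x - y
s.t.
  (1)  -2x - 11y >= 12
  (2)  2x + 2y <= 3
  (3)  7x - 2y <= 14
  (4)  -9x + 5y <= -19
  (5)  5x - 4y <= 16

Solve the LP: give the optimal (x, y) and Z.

x = -4/11, y = -49/11, minimum Z = 3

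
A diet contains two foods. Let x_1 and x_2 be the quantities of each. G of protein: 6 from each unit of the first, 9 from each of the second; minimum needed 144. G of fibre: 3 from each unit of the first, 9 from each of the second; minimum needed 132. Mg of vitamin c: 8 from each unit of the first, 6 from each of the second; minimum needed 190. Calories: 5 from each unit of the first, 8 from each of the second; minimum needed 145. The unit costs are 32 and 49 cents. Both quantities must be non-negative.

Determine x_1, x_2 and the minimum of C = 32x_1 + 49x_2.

Corner points and C = 32x_1 + 49x_2:
  (0, 95/3) → C = 4655/3
  (44, 0) → C = 1408
  (17, 9) → C = 985
The feasible region is unbounded (it extends along (0, 1), (1, 0)), but C strictly increases along every unbounded feasible direction, so there is no improving ray and the minimum is attained at a vertex.

The optimum lies where 3x_1 + 9x_2 = 132 and 8x_1 + 6x_2 = 190.
Solving simultaneously gives x_1 = 17, x_2 = 9.

x_1 = 17, x_2 = 9, minimum C = 985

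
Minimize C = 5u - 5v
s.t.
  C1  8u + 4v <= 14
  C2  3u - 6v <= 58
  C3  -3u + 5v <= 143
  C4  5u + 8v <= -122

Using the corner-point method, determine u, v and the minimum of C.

Extreme points and C = 5u - 5v:
  (-1148/3, -201) → C = -2725/3
  (-134/27, -328/27) → C = 970/27
  (-1754/49, 349/49) → C = -10515/49

The optimum lies where 3u - 6v = 58 and -3u + 5v = 143.
Solving simultaneously gives u = -1148/3, v = -201.

u = -1148/3, v = -201, minimum C = -2725/3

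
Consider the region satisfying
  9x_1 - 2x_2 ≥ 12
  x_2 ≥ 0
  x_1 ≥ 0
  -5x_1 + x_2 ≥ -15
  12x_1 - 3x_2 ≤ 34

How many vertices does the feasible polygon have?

4

Intersecting each pair of boundary lines and keeping only the points that satisfy every inequality leaves:
  (4/3, 0)
  (18, 75)
  (17/6, 0)
  (11/3, 10/3)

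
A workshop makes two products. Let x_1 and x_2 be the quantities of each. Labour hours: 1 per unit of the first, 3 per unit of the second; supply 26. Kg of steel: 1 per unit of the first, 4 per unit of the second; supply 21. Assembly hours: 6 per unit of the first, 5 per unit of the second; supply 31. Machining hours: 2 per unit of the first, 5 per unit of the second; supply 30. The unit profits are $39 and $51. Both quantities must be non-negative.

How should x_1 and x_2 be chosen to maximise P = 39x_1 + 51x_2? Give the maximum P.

Extreme points and P = 39x_1 + 51x_2:
  (0, 0) → P = 0
  (0, 21/4) → P = 1071/4
  (31/6, 0) → P = 403/2
  (1, 5) → P = 294

x_1 = 1, x_2 = 5, maximum P = 294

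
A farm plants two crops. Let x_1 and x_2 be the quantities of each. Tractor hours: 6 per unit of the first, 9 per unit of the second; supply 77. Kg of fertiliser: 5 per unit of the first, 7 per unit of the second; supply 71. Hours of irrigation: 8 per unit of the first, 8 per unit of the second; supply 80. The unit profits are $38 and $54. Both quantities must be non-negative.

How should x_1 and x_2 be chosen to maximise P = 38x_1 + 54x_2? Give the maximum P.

x_1 = 13/3, x_2 = 17/3, maximum P = 1412/3

The binding constraints are 6x_1 + 9x_2 = 77 and 8x_1 + 8x_2 = 80.
Solving simultaneously gives x_1 = 13/3, x_2 = 17/3.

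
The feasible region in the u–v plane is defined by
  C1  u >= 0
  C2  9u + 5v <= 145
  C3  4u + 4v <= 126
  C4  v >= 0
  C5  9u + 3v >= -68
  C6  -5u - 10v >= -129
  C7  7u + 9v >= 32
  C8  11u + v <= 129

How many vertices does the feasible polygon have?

Of the 28 pairwise boundary intersections, those satisfying every inequality are:
  (0, 129/10)
  (0, 32/9)
  (32/7, 0)
  (129/11, 0)
  (387/35, 258/35)

5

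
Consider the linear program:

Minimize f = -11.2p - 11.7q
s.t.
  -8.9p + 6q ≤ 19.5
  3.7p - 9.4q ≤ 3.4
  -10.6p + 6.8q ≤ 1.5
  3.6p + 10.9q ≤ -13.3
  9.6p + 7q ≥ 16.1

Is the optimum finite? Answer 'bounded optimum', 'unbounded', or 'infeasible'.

infeasible

The boundaries -8.9p + 6q = 19.5 and -10.6p + 6.8q = 1.5 meet at (3090/77, 19335/308), but that point violates 3.6p + 10.9q ≤ -13.3. Every candidate vertex is excluded by some other constraint, so the feasible region is empty.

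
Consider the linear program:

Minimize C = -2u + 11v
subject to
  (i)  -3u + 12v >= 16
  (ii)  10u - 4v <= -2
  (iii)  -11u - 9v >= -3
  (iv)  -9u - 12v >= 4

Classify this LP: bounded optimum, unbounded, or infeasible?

From the feasible point (-5/3, 11/12), moving in the direction (-12, -3) keeps every constraint satisfied while C decreases without bound.

unbounded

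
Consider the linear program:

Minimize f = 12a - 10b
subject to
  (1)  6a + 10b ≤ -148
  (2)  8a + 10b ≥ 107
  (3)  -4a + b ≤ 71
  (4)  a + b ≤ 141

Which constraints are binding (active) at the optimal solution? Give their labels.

(1) and (2)

Corner points and f = 12a - 10b:
  (255/2, -913/10) → f = 2443
  (779/2, -497/2) → f = 7159
  (1303/2, -1021/2) → f = 12923

The minimum is at (255/2, -913/10). Substituting into each constraint, equality holds for (1) and (2); the remaining constraints have slack.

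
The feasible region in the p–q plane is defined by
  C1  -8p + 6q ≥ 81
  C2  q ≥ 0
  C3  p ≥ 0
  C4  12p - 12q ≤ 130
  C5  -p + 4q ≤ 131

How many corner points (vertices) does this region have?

Intersecting each pair of boundary lines and keeping only the points that satisfy every inequality leaves:
  (0, 27/2)
  (231/13, 967/26)
  (0, 131/4)

3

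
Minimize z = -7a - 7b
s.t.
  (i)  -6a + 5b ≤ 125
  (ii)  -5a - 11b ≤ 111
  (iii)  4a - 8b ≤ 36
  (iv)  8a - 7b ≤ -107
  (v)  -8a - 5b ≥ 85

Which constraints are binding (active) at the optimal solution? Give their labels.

(i) and (v)

Corner points and z = -7a - 7b:
  (-1930/91, -41/91) → z = 1971/13
  (-15, 7) → z = 56
  (-1954/123, -353/123) → z = 5383/41
  (-565/48, 11/6) → z = 1113/16

The minimum is at (-15, 7). Substituting into each constraint, equality holds for (i) and (v); the remaining constraints have slack.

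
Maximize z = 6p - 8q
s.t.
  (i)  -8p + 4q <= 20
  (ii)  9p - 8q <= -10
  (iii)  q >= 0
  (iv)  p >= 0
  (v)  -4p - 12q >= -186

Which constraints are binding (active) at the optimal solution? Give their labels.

(ii) and (iv)

Corner points and z = 6p - 8q:
  (0, 5) → z = -40
  (9/2, 14) → z = -85
  (0, 5/4) → z = -10
  (342/35, 857/70) → z = -1376/35

The maximum is at (0, 5/4). Substituting into each constraint, equality holds for (ii) and (iv); the remaining constraints have slack.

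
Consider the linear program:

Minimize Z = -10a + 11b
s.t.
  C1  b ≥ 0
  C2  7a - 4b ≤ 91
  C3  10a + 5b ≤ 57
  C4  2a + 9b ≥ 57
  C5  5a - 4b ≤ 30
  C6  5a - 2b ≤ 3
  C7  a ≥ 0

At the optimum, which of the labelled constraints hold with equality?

C3 and C4

Extreme points and Z = -10a + 11b:
  (57/20, 57/10) → Z = 171/5
  (0, 57/5) → Z = 627/5
  (0, 19/3) → Z = 209/3

The minimum is at (57/20, 57/10). Substituting into each constraint, equality holds for C3 and C4; the remaining constraints have slack.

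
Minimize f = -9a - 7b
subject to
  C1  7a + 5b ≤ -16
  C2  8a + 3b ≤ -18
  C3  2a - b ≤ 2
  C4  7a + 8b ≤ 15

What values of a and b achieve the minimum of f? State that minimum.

The feasible region is unbounded (it extends along (-1, -2), (-8, 7)), but f strictly increases along every unbounded feasible direction, so there is no improving ray and the minimum is attained at a vertex.

a = -29/3, b = 31/3, minimum f = 44/3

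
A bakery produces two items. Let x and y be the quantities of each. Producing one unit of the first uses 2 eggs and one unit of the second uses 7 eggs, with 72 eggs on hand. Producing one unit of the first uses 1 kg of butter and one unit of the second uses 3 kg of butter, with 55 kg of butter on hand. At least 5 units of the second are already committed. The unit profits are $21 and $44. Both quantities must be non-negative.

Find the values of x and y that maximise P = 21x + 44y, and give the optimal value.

Feasible corners and P = 21x + 44y:
  (0, 72/7) → P = 3168/7
  (0, 5) → P = 220
  (37/2, 5) → P = 1217/2

The binding constraints are 2x + 7y = 72 and y = 5.
Solving simultaneously gives x = 37/2, y = 5.

x = 37/2, y = 5, maximum P = 1217/2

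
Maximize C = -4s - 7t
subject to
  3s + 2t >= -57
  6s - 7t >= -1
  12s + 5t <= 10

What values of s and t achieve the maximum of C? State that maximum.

Vertices and C = -4s - 7t:
  (-401/33, -113/11) → C = 3977/33
  (305/9, -238/3) → C = 3778/9
  (65/114, 12/19) → C = -382/57

s = 305/9, t = -238/3, maximum C = 3778/9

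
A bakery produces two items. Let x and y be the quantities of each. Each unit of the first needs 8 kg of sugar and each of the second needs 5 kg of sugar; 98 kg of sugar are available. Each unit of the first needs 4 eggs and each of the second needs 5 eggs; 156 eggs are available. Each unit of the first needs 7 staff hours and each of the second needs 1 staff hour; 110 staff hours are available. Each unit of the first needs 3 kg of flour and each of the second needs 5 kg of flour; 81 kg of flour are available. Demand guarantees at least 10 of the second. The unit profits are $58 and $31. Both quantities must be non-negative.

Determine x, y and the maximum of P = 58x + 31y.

x = 6, y = 10, maximum P = 658

Vertices and P = 58x + 31y:
  (0, 81/5) → P = 2511/5
  (0, 10) → P = 310
  (17/5, 354/25) → P = 15904/25
  (6, 10) → P = 658

The optimum lies where 8x + 5y = 98 and y = 10.
Solving simultaneously gives x = 6, y = 10.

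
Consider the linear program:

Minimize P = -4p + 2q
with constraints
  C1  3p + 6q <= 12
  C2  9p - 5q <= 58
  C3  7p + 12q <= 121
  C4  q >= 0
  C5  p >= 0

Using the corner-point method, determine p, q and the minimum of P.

p = 4, q = 0, minimum P = -16

Feasible corners and P = -4p + 2q:
  (4, 0) → P = -16
  (0, 2) → P = 4
  (0, 0) → P = 0

The binding constraints are 3p + 6q = 12 and q = 0.
Solving simultaneously gives p = 4, q = 0.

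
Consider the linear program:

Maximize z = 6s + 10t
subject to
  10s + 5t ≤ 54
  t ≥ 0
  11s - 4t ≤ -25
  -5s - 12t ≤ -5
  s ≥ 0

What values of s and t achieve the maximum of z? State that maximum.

s = 0, t = 54/5, maximum z = 108

Vertices and z = 6s + 10t:
  (91/95, 844/95) → z = 8986/95
  (0, 54/5) → z = 108
  (0, 25/4) → z = 125/2

At the optimal vertex, 10s + 5t = 54 and s = 0.
Solving simultaneously gives s = 0, t = 54/5.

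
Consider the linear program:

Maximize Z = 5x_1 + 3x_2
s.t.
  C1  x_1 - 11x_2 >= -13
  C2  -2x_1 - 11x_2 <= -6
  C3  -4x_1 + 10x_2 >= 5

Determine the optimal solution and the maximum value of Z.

x_1 = 75/34, x_2 = 47/34, maximum Z = 258/17

Feasible corners and Z = 5x_1 + 3x_2:
  (-7/3, 32/33) → Z = -289/33
  (75/34, 47/34) → Z = 258/17
  (5/64, 17/32) → Z = 127/64

The optimum lies where x_1 - 11x_2 = -13 and -4x_1 + 10x_2 = 5.
Solving simultaneously gives x_1 = 75/34, x_2 = 47/34.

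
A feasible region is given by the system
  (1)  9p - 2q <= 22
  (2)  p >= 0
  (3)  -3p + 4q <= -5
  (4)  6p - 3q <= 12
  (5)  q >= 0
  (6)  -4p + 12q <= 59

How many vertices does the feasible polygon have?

The feasible vertices (each the meet of two boundaries and inside every other half-plane) are:
  (11/5, 2/5)
  (5/3, 0)
  (2, 0)

3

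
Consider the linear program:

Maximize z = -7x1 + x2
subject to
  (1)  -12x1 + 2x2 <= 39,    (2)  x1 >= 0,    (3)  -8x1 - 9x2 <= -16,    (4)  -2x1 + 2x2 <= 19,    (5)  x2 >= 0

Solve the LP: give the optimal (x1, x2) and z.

Vertices and z = -7x1 + x2:
  (0, 16/9) → z = 16/9
  (0, 19/2) → z = 19/2
  (2, 0) → z = -14
The feasible region is unbounded (it extends along (1, 1), (1, 0)), but z strictly decreases along every unbounded feasible direction, so there is no improving ray and the maximum is attained at a vertex.

x1 = 0, x2 = 19/2, maximum z = 19/2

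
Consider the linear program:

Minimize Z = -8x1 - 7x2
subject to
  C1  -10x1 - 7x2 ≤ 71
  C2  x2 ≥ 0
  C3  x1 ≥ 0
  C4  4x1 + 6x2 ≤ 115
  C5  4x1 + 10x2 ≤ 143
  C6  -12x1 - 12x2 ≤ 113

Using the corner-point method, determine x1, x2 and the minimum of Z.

x1 = 115/4, x2 = 0, minimum Z = -230

Extreme points and Z = -8x1 - 7x2:
  (0, 0) → Z = 0
  (115/4, 0) → Z = -230
  (0, 143/10) → Z = -1001/10
  (73/4, 7) → Z = -195

At the optimal vertex, x2 = 0 and 4x1 + 6x2 = 115.
Solving simultaneously gives x1 = 115/4, x2 = 0.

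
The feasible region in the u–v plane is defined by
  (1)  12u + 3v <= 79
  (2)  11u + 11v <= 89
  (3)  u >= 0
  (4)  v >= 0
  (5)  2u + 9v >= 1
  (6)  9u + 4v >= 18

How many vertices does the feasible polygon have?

5

Of the 15 pairwise boundary intersections, those satisfying every inequality are:
  (602/99, 199/99)
  (79/12, 0)
  (0, 89/11)
  (0, 9/2)
  (2, 0)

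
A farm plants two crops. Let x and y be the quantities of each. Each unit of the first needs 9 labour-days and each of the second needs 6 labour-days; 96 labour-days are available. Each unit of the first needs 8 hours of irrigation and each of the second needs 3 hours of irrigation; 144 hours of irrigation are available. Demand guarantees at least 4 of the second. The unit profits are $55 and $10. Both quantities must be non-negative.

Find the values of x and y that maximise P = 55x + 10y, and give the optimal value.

Feasible corners and P = 55x + 10y:
  (0, 16) → P = 160
  (0, 4) → P = 40
  (8, 4) → P = 480

x = 8, y = 4, maximum P = 480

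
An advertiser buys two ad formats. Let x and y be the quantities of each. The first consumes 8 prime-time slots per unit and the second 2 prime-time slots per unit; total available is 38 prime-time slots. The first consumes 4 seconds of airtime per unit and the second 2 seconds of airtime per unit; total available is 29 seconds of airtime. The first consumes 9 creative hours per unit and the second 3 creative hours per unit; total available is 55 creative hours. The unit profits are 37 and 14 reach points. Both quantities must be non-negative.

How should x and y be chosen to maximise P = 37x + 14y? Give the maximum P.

Corner points and P = 37x + 14y:
  (0, 0) → P = 0
  (0, 29/2) → P = 203
  (19/4, 0) → P = 703/4
  (9/4, 10) → P = 893/4

The optimum lies where 8x + 2y = 38 and 4x + 2y = 29.
Solving simultaneously gives x = 9/4, y = 10.

x = 9/4, y = 10, maximum P = 893/4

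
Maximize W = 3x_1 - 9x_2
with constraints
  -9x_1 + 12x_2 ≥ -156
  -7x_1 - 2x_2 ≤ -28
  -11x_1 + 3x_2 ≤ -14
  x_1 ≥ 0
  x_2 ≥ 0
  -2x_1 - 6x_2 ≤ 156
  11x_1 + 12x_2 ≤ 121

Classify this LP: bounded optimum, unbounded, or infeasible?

Corner points and W = 3x_1 - 9x_2:
  (112/43, 210/43) → W = -1554/43
  (4, 0) → W = 12
  (177/55, 107/15) → W = -600/11
  (11, 0) → W = 33
The feasible region has finitely many vertices and no improving ray; the maximum is 33 at (11, 0).

bounded optimum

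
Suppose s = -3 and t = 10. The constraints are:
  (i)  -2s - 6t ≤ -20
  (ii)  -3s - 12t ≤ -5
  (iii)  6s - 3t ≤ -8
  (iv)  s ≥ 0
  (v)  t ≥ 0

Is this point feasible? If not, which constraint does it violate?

not feasible — violates (iv)

Constraint (iv): s = -3, which is not ≥ 0. All other constraints are satisfied.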